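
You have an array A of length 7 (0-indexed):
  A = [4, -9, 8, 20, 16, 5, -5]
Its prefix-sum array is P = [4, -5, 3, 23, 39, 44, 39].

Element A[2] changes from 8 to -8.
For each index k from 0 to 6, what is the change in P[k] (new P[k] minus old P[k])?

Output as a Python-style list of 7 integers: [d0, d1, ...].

Element change: A[2] 8 -> -8, delta = -16
For k < 2: P[k] unchanged, delta_P[k] = 0
For k >= 2: P[k] shifts by exactly -16
Delta array: [0, 0, -16, -16, -16, -16, -16]

Answer: [0, 0, -16, -16, -16, -16, -16]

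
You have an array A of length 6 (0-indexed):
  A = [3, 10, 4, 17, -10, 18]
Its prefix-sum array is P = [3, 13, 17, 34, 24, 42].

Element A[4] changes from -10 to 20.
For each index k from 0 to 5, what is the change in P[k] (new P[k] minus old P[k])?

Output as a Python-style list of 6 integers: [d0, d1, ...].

Element change: A[4] -10 -> 20, delta = 30
For k < 4: P[k] unchanged, delta_P[k] = 0
For k >= 4: P[k] shifts by exactly 30
Delta array: [0, 0, 0, 0, 30, 30]

Answer: [0, 0, 0, 0, 30, 30]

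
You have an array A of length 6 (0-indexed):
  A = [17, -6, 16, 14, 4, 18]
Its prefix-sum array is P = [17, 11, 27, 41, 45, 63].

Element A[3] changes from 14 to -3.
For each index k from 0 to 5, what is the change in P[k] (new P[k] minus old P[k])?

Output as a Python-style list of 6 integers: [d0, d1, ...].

Element change: A[3] 14 -> -3, delta = -17
For k < 3: P[k] unchanged, delta_P[k] = 0
For k >= 3: P[k] shifts by exactly -17
Delta array: [0, 0, 0, -17, -17, -17]

Answer: [0, 0, 0, -17, -17, -17]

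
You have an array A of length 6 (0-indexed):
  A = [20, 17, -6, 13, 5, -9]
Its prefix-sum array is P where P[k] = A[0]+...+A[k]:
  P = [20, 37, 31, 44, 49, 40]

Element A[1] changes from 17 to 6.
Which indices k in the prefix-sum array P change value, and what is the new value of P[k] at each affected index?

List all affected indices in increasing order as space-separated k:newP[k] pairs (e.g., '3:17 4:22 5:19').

Answer: 1:26 2:20 3:33 4:38 5:29

Derivation:
P[k] = A[0] + ... + A[k]
P[k] includes A[1] iff k >= 1
Affected indices: 1, 2, ..., 5; delta = -11
  P[1]: 37 + -11 = 26
  P[2]: 31 + -11 = 20
  P[3]: 44 + -11 = 33
  P[4]: 49 + -11 = 38
  P[5]: 40 + -11 = 29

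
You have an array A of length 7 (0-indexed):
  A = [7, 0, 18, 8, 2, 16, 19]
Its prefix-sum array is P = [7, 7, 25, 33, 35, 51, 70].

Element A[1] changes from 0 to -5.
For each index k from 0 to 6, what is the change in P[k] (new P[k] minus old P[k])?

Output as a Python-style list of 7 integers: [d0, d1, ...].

Answer: [0, -5, -5, -5, -5, -5, -5]

Derivation:
Element change: A[1] 0 -> -5, delta = -5
For k < 1: P[k] unchanged, delta_P[k] = 0
For k >= 1: P[k] shifts by exactly -5
Delta array: [0, -5, -5, -5, -5, -5, -5]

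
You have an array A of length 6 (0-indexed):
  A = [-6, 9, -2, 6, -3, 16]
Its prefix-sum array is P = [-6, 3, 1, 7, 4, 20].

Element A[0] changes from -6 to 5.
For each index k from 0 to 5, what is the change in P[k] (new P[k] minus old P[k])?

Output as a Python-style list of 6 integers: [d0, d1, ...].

Element change: A[0] -6 -> 5, delta = 11
For k < 0: P[k] unchanged, delta_P[k] = 0
For k >= 0: P[k] shifts by exactly 11
Delta array: [11, 11, 11, 11, 11, 11]

Answer: [11, 11, 11, 11, 11, 11]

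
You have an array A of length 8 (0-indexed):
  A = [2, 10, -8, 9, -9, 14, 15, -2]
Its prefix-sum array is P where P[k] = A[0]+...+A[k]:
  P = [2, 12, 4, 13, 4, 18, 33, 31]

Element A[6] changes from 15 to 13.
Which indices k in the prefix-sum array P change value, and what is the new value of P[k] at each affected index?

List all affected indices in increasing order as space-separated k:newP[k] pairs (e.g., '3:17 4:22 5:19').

Answer: 6:31 7:29

Derivation:
P[k] = A[0] + ... + A[k]
P[k] includes A[6] iff k >= 6
Affected indices: 6, 7, ..., 7; delta = -2
  P[6]: 33 + -2 = 31
  P[7]: 31 + -2 = 29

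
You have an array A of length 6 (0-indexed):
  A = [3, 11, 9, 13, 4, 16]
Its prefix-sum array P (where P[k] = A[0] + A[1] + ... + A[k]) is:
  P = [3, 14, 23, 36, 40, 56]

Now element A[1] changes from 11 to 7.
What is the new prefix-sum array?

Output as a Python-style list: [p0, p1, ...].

Answer: [3, 10, 19, 32, 36, 52]

Derivation:
Change: A[1] 11 -> 7, delta = -4
P[k] for k < 1: unchanged (A[1] not included)
P[k] for k >= 1: shift by delta = -4
  P[0] = 3 + 0 = 3
  P[1] = 14 + -4 = 10
  P[2] = 23 + -4 = 19
  P[3] = 36 + -4 = 32
  P[4] = 40 + -4 = 36
  P[5] = 56 + -4 = 52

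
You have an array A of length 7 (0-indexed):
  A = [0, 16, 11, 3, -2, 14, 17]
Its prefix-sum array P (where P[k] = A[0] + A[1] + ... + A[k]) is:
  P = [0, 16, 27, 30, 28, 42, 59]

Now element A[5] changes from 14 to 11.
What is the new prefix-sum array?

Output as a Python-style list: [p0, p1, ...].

Answer: [0, 16, 27, 30, 28, 39, 56]

Derivation:
Change: A[5] 14 -> 11, delta = -3
P[k] for k < 5: unchanged (A[5] not included)
P[k] for k >= 5: shift by delta = -3
  P[0] = 0 + 0 = 0
  P[1] = 16 + 0 = 16
  P[2] = 27 + 0 = 27
  P[3] = 30 + 0 = 30
  P[4] = 28 + 0 = 28
  P[5] = 42 + -3 = 39
  P[6] = 59 + -3 = 56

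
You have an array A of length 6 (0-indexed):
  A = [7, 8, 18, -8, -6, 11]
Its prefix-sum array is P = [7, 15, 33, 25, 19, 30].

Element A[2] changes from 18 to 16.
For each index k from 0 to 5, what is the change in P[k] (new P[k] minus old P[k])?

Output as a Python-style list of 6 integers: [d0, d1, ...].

Answer: [0, 0, -2, -2, -2, -2]

Derivation:
Element change: A[2] 18 -> 16, delta = -2
For k < 2: P[k] unchanged, delta_P[k] = 0
For k >= 2: P[k] shifts by exactly -2
Delta array: [0, 0, -2, -2, -2, -2]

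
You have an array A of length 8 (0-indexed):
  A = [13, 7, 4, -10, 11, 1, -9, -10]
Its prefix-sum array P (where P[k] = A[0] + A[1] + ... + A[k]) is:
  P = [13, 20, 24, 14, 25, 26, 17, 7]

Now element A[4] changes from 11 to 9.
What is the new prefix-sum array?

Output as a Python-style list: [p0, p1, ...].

Change: A[4] 11 -> 9, delta = -2
P[k] for k < 4: unchanged (A[4] not included)
P[k] for k >= 4: shift by delta = -2
  P[0] = 13 + 0 = 13
  P[1] = 20 + 0 = 20
  P[2] = 24 + 0 = 24
  P[3] = 14 + 0 = 14
  P[4] = 25 + -2 = 23
  P[5] = 26 + -2 = 24
  P[6] = 17 + -2 = 15
  P[7] = 7 + -2 = 5

Answer: [13, 20, 24, 14, 23, 24, 15, 5]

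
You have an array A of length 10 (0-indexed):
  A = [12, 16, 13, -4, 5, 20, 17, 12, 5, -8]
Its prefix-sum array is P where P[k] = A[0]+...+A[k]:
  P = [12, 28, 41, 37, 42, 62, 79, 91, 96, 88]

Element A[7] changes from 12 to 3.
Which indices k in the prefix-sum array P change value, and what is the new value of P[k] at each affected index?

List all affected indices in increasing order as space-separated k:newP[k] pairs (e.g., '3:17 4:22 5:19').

P[k] = A[0] + ... + A[k]
P[k] includes A[7] iff k >= 7
Affected indices: 7, 8, ..., 9; delta = -9
  P[7]: 91 + -9 = 82
  P[8]: 96 + -9 = 87
  P[9]: 88 + -9 = 79

Answer: 7:82 8:87 9:79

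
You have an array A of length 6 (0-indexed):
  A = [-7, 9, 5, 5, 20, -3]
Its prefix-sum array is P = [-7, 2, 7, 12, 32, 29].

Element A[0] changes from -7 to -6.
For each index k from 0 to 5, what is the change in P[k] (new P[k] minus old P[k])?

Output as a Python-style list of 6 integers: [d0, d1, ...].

Element change: A[0] -7 -> -6, delta = 1
For k < 0: P[k] unchanged, delta_P[k] = 0
For k >= 0: P[k] shifts by exactly 1
Delta array: [1, 1, 1, 1, 1, 1]

Answer: [1, 1, 1, 1, 1, 1]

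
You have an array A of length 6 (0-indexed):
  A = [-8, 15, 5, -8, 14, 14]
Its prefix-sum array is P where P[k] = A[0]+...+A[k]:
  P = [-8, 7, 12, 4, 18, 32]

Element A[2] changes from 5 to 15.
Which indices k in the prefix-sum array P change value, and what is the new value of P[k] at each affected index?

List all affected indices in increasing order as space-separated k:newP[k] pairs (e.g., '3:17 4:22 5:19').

Answer: 2:22 3:14 4:28 5:42

Derivation:
P[k] = A[0] + ... + A[k]
P[k] includes A[2] iff k >= 2
Affected indices: 2, 3, ..., 5; delta = 10
  P[2]: 12 + 10 = 22
  P[3]: 4 + 10 = 14
  P[4]: 18 + 10 = 28
  P[5]: 32 + 10 = 42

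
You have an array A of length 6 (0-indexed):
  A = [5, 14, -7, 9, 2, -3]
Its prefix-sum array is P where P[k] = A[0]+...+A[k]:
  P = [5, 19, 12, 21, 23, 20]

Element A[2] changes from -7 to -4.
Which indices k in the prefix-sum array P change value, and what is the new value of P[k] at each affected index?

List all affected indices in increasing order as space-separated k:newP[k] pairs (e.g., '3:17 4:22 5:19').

P[k] = A[0] + ... + A[k]
P[k] includes A[2] iff k >= 2
Affected indices: 2, 3, ..., 5; delta = 3
  P[2]: 12 + 3 = 15
  P[3]: 21 + 3 = 24
  P[4]: 23 + 3 = 26
  P[5]: 20 + 3 = 23

Answer: 2:15 3:24 4:26 5:23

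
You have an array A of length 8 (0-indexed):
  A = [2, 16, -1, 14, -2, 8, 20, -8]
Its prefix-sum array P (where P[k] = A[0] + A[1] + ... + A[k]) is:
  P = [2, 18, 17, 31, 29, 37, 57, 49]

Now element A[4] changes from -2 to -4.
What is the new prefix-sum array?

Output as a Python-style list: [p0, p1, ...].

Answer: [2, 18, 17, 31, 27, 35, 55, 47]

Derivation:
Change: A[4] -2 -> -4, delta = -2
P[k] for k < 4: unchanged (A[4] not included)
P[k] for k >= 4: shift by delta = -2
  P[0] = 2 + 0 = 2
  P[1] = 18 + 0 = 18
  P[2] = 17 + 0 = 17
  P[3] = 31 + 0 = 31
  P[4] = 29 + -2 = 27
  P[5] = 37 + -2 = 35
  P[6] = 57 + -2 = 55
  P[7] = 49 + -2 = 47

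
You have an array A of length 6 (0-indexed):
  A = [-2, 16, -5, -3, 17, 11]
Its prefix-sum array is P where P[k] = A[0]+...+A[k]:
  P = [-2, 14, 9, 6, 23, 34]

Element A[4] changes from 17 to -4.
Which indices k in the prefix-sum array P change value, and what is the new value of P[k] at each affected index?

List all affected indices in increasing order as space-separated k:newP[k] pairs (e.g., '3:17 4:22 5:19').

P[k] = A[0] + ... + A[k]
P[k] includes A[4] iff k >= 4
Affected indices: 4, 5, ..., 5; delta = -21
  P[4]: 23 + -21 = 2
  P[5]: 34 + -21 = 13

Answer: 4:2 5:13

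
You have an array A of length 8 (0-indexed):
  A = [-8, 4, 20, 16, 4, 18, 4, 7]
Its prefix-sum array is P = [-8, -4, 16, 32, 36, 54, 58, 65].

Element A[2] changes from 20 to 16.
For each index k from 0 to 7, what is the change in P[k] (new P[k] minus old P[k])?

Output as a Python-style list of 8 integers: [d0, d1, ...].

Element change: A[2] 20 -> 16, delta = -4
For k < 2: P[k] unchanged, delta_P[k] = 0
For k >= 2: P[k] shifts by exactly -4
Delta array: [0, 0, -4, -4, -4, -4, -4, -4]

Answer: [0, 0, -4, -4, -4, -4, -4, -4]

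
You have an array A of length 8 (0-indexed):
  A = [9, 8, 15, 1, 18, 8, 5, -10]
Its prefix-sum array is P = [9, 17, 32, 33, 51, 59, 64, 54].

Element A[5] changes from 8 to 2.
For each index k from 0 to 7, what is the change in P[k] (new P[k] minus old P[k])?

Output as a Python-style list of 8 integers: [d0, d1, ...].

Answer: [0, 0, 0, 0, 0, -6, -6, -6]

Derivation:
Element change: A[5] 8 -> 2, delta = -6
For k < 5: P[k] unchanged, delta_P[k] = 0
For k >= 5: P[k] shifts by exactly -6
Delta array: [0, 0, 0, 0, 0, -6, -6, -6]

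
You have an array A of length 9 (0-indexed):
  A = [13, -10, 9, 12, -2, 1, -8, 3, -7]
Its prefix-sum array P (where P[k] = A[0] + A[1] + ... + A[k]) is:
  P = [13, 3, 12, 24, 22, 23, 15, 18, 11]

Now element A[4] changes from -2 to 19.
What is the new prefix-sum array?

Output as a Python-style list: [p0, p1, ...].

Change: A[4] -2 -> 19, delta = 21
P[k] for k < 4: unchanged (A[4] not included)
P[k] for k >= 4: shift by delta = 21
  P[0] = 13 + 0 = 13
  P[1] = 3 + 0 = 3
  P[2] = 12 + 0 = 12
  P[3] = 24 + 0 = 24
  P[4] = 22 + 21 = 43
  P[5] = 23 + 21 = 44
  P[6] = 15 + 21 = 36
  P[7] = 18 + 21 = 39
  P[8] = 11 + 21 = 32

Answer: [13, 3, 12, 24, 43, 44, 36, 39, 32]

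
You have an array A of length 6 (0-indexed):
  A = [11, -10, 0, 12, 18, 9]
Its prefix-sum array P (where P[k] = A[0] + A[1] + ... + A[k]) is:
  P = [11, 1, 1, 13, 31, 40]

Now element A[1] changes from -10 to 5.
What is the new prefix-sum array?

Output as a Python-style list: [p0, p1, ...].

Change: A[1] -10 -> 5, delta = 15
P[k] for k < 1: unchanged (A[1] not included)
P[k] for k >= 1: shift by delta = 15
  P[0] = 11 + 0 = 11
  P[1] = 1 + 15 = 16
  P[2] = 1 + 15 = 16
  P[3] = 13 + 15 = 28
  P[4] = 31 + 15 = 46
  P[5] = 40 + 15 = 55

Answer: [11, 16, 16, 28, 46, 55]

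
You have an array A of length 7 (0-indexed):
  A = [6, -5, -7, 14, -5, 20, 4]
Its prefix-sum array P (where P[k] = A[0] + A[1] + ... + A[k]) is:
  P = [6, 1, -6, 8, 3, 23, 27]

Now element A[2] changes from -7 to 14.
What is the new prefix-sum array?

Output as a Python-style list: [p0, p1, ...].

Answer: [6, 1, 15, 29, 24, 44, 48]

Derivation:
Change: A[2] -7 -> 14, delta = 21
P[k] for k < 2: unchanged (A[2] not included)
P[k] for k >= 2: shift by delta = 21
  P[0] = 6 + 0 = 6
  P[1] = 1 + 0 = 1
  P[2] = -6 + 21 = 15
  P[3] = 8 + 21 = 29
  P[4] = 3 + 21 = 24
  P[5] = 23 + 21 = 44
  P[6] = 27 + 21 = 48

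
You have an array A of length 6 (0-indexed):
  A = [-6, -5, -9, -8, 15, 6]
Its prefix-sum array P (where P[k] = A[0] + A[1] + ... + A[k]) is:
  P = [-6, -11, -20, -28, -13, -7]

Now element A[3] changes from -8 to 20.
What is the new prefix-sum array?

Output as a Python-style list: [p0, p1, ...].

Change: A[3] -8 -> 20, delta = 28
P[k] for k < 3: unchanged (A[3] not included)
P[k] for k >= 3: shift by delta = 28
  P[0] = -6 + 0 = -6
  P[1] = -11 + 0 = -11
  P[2] = -20 + 0 = -20
  P[3] = -28 + 28 = 0
  P[4] = -13 + 28 = 15
  P[5] = -7 + 28 = 21

Answer: [-6, -11, -20, 0, 15, 21]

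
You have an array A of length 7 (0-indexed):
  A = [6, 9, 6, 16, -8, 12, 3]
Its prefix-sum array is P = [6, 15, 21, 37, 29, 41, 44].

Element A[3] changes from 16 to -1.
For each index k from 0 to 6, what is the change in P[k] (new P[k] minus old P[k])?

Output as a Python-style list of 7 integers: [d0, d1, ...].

Element change: A[3] 16 -> -1, delta = -17
For k < 3: P[k] unchanged, delta_P[k] = 0
For k >= 3: P[k] shifts by exactly -17
Delta array: [0, 0, 0, -17, -17, -17, -17]

Answer: [0, 0, 0, -17, -17, -17, -17]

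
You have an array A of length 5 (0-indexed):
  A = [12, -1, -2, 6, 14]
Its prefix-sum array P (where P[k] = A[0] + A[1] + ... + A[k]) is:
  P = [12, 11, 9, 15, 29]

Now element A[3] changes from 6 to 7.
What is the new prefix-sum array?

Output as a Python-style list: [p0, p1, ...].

Answer: [12, 11, 9, 16, 30]

Derivation:
Change: A[3] 6 -> 7, delta = 1
P[k] for k < 3: unchanged (A[3] not included)
P[k] for k >= 3: shift by delta = 1
  P[0] = 12 + 0 = 12
  P[1] = 11 + 0 = 11
  P[2] = 9 + 0 = 9
  P[3] = 15 + 1 = 16
  P[4] = 29 + 1 = 30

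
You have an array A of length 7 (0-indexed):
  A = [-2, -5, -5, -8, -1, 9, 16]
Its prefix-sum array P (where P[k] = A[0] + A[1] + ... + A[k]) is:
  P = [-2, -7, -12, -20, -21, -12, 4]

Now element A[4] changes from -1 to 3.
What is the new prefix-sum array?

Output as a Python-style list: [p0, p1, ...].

Answer: [-2, -7, -12, -20, -17, -8, 8]

Derivation:
Change: A[4] -1 -> 3, delta = 4
P[k] for k < 4: unchanged (A[4] not included)
P[k] for k >= 4: shift by delta = 4
  P[0] = -2 + 0 = -2
  P[1] = -7 + 0 = -7
  P[2] = -12 + 0 = -12
  P[3] = -20 + 0 = -20
  P[4] = -21 + 4 = -17
  P[5] = -12 + 4 = -8
  P[6] = 4 + 4 = 8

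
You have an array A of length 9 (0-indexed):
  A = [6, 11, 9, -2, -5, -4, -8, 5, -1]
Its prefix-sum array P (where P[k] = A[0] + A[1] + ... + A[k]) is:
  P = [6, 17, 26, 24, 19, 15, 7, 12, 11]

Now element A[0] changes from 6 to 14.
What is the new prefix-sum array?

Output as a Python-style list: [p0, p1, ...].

Change: A[0] 6 -> 14, delta = 8
P[k] for k < 0: unchanged (A[0] not included)
P[k] for k >= 0: shift by delta = 8
  P[0] = 6 + 8 = 14
  P[1] = 17 + 8 = 25
  P[2] = 26 + 8 = 34
  P[3] = 24 + 8 = 32
  P[4] = 19 + 8 = 27
  P[5] = 15 + 8 = 23
  P[6] = 7 + 8 = 15
  P[7] = 12 + 8 = 20
  P[8] = 11 + 8 = 19

Answer: [14, 25, 34, 32, 27, 23, 15, 20, 19]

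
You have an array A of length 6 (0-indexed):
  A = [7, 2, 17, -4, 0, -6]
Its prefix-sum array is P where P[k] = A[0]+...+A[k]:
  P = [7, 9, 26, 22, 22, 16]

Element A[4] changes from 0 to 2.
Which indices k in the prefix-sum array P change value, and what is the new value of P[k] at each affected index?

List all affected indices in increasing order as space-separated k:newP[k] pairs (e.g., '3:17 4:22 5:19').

Answer: 4:24 5:18

Derivation:
P[k] = A[0] + ... + A[k]
P[k] includes A[4] iff k >= 4
Affected indices: 4, 5, ..., 5; delta = 2
  P[4]: 22 + 2 = 24
  P[5]: 16 + 2 = 18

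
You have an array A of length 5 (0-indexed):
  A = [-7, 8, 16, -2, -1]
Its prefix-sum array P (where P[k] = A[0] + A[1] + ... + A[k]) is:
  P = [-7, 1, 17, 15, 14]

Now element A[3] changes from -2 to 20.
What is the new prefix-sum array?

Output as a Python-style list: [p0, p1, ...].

Answer: [-7, 1, 17, 37, 36]

Derivation:
Change: A[3] -2 -> 20, delta = 22
P[k] for k < 3: unchanged (A[3] not included)
P[k] for k >= 3: shift by delta = 22
  P[0] = -7 + 0 = -7
  P[1] = 1 + 0 = 1
  P[2] = 17 + 0 = 17
  P[3] = 15 + 22 = 37
  P[4] = 14 + 22 = 36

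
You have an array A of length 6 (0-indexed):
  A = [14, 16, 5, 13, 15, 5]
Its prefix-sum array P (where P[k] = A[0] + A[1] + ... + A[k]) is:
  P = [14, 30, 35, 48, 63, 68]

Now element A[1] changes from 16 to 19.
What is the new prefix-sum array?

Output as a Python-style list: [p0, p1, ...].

Answer: [14, 33, 38, 51, 66, 71]

Derivation:
Change: A[1] 16 -> 19, delta = 3
P[k] for k < 1: unchanged (A[1] not included)
P[k] for k >= 1: shift by delta = 3
  P[0] = 14 + 0 = 14
  P[1] = 30 + 3 = 33
  P[2] = 35 + 3 = 38
  P[3] = 48 + 3 = 51
  P[4] = 63 + 3 = 66
  P[5] = 68 + 3 = 71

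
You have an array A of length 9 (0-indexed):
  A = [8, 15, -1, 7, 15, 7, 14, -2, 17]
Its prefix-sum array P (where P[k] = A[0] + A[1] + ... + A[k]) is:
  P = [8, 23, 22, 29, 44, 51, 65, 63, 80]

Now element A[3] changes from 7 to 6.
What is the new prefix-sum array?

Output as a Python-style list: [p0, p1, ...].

Change: A[3] 7 -> 6, delta = -1
P[k] for k < 3: unchanged (A[3] not included)
P[k] for k >= 3: shift by delta = -1
  P[0] = 8 + 0 = 8
  P[1] = 23 + 0 = 23
  P[2] = 22 + 0 = 22
  P[3] = 29 + -1 = 28
  P[4] = 44 + -1 = 43
  P[5] = 51 + -1 = 50
  P[6] = 65 + -1 = 64
  P[7] = 63 + -1 = 62
  P[8] = 80 + -1 = 79

Answer: [8, 23, 22, 28, 43, 50, 64, 62, 79]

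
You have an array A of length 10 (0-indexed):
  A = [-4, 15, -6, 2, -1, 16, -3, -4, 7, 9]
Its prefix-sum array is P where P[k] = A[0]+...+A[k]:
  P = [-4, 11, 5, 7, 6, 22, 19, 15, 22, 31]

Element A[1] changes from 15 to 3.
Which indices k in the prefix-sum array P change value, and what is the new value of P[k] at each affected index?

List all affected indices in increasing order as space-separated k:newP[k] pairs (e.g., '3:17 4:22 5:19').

P[k] = A[0] + ... + A[k]
P[k] includes A[1] iff k >= 1
Affected indices: 1, 2, ..., 9; delta = -12
  P[1]: 11 + -12 = -1
  P[2]: 5 + -12 = -7
  P[3]: 7 + -12 = -5
  P[4]: 6 + -12 = -6
  P[5]: 22 + -12 = 10
  P[6]: 19 + -12 = 7
  P[7]: 15 + -12 = 3
  P[8]: 22 + -12 = 10
  P[9]: 31 + -12 = 19

Answer: 1:-1 2:-7 3:-5 4:-6 5:10 6:7 7:3 8:10 9:19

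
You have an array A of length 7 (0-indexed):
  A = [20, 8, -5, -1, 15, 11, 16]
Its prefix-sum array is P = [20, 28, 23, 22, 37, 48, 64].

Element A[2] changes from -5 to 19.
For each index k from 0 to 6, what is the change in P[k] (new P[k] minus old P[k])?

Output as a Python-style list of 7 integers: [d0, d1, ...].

Answer: [0, 0, 24, 24, 24, 24, 24]

Derivation:
Element change: A[2] -5 -> 19, delta = 24
For k < 2: P[k] unchanged, delta_P[k] = 0
For k >= 2: P[k] shifts by exactly 24
Delta array: [0, 0, 24, 24, 24, 24, 24]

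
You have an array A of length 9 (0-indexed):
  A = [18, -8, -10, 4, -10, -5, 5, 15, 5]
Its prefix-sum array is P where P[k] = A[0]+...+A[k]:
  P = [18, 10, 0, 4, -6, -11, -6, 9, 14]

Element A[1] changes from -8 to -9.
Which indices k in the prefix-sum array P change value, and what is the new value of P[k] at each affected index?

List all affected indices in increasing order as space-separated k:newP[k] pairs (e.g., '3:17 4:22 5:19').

P[k] = A[0] + ... + A[k]
P[k] includes A[1] iff k >= 1
Affected indices: 1, 2, ..., 8; delta = -1
  P[1]: 10 + -1 = 9
  P[2]: 0 + -1 = -1
  P[3]: 4 + -1 = 3
  P[4]: -6 + -1 = -7
  P[5]: -11 + -1 = -12
  P[6]: -6 + -1 = -7
  P[7]: 9 + -1 = 8
  P[8]: 14 + -1 = 13

Answer: 1:9 2:-1 3:3 4:-7 5:-12 6:-7 7:8 8:13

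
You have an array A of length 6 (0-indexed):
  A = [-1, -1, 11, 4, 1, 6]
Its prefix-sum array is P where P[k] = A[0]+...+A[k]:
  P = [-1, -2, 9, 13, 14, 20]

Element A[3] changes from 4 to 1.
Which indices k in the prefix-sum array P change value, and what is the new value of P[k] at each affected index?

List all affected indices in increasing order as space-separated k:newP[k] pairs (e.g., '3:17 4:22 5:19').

P[k] = A[0] + ... + A[k]
P[k] includes A[3] iff k >= 3
Affected indices: 3, 4, ..., 5; delta = -3
  P[3]: 13 + -3 = 10
  P[4]: 14 + -3 = 11
  P[5]: 20 + -3 = 17

Answer: 3:10 4:11 5:17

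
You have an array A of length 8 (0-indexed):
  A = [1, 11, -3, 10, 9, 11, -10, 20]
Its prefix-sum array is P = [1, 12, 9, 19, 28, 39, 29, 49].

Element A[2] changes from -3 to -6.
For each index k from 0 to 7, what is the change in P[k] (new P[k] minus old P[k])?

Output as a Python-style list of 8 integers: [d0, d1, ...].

Answer: [0, 0, -3, -3, -3, -3, -3, -3]

Derivation:
Element change: A[2] -3 -> -6, delta = -3
For k < 2: P[k] unchanged, delta_P[k] = 0
For k >= 2: P[k] shifts by exactly -3
Delta array: [0, 0, -3, -3, -3, -3, -3, -3]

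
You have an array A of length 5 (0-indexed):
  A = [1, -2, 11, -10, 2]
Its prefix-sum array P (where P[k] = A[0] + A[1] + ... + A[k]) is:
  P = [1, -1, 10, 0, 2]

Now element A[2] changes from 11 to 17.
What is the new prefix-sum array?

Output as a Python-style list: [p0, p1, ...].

Change: A[2] 11 -> 17, delta = 6
P[k] for k < 2: unchanged (A[2] not included)
P[k] for k >= 2: shift by delta = 6
  P[0] = 1 + 0 = 1
  P[1] = -1 + 0 = -1
  P[2] = 10 + 6 = 16
  P[3] = 0 + 6 = 6
  P[4] = 2 + 6 = 8

Answer: [1, -1, 16, 6, 8]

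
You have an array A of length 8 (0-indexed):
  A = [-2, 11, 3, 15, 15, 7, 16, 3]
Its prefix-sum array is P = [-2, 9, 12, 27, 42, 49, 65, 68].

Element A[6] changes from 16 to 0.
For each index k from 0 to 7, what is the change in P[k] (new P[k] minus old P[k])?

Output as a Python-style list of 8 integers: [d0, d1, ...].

Element change: A[6] 16 -> 0, delta = -16
For k < 6: P[k] unchanged, delta_P[k] = 0
For k >= 6: P[k] shifts by exactly -16
Delta array: [0, 0, 0, 0, 0, 0, -16, -16]

Answer: [0, 0, 0, 0, 0, 0, -16, -16]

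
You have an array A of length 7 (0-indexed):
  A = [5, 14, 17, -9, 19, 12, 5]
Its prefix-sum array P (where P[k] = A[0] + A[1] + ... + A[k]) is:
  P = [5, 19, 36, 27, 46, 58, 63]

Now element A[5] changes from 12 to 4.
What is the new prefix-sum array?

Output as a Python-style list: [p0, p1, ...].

Answer: [5, 19, 36, 27, 46, 50, 55]

Derivation:
Change: A[5] 12 -> 4, delta = -8
P[k] for k < 5: unchanged (A[5] not included)
P[k] for k >= 5: shift by delta = -8
  P[0] = 5 + 0 = 5
  P[1] = 19 + 0 = 19
  P[2] = 36 + 0 = 36
  P[3] = 27 + 0 = 27
  P[4] = 46 + 0 = 46
  P[5] = 58 + -8 = 50
  P[6] = 63 + -8 = 55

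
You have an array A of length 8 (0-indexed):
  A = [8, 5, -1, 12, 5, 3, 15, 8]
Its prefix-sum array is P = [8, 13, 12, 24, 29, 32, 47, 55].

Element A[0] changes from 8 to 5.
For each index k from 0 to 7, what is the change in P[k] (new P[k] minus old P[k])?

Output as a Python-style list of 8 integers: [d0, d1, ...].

Element change: A[0] 8 -> 5, delta = -3
For k < 0: P[k] unchanged, delta_P[k] = 0
For k >= 0: P[k] shifts by exactly -3
Delta array: [-3, -3, -3, -3, -3, -3, -3, -3]

Answer: [-3, -3, -3, -3, -3, -3, -3, -3]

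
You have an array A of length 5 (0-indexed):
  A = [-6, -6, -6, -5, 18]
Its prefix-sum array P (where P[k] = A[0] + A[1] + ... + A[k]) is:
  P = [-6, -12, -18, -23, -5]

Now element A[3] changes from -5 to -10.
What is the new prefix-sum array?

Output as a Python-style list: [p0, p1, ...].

Change: A[3] -5 -> -10, delta = -5
P[k] for k < 3: unchanged (A[3] not included)
P[k] for k >= 3: shift by delta = -5
  P[0] = -6 + 0 = -6
  P[1] = -12 + 0 = -12
  P[2] = -18 + 0 = -18
  P[3] = -23 + -5 = -28
  P[4] = -5 + -5 = -10

Answer: [-6, -12, -18, -28, -10]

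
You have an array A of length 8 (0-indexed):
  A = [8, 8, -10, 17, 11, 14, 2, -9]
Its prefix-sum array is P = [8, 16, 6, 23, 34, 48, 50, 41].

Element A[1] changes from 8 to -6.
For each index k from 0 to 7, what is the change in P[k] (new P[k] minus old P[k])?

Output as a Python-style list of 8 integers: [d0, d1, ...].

Answer: [0, -14, -14, -14, -14, -14, -14, -14]

Derivation:
Element change: A[1] 8 -> -6, delta = -14
For k < 1: P[k] unchanged, delta_P[k] = 0
For k >= 1: P[k] shifts by exactly -14
Delta array: [0, -14, -14, -14, -14, -14, -14, -14]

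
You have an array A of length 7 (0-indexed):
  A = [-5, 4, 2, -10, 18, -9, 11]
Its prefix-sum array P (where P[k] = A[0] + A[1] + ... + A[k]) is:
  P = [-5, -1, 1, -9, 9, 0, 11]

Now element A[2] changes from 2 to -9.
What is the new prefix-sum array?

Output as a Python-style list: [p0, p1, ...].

Answer: [-5, -1, -10, -20, -2, -11, 0]

Derivation:
Change: A[2] 2 -> -9, delta = -11
P[k] for k < 2: unchanged (A[2] not included)
P[k] for k >= 2: shift by delta = -11
  P[0] = -5 + 0 = -5
  P[1] = -1 + 0 = -1
  P[2] = 1 + -11 = -10
  P[3] = -9 + -11 = -20
  P[4] = 9 + -11 = -2
  P[5] = 0 + -11 = -11
  P[6] = 11 + -11 = 0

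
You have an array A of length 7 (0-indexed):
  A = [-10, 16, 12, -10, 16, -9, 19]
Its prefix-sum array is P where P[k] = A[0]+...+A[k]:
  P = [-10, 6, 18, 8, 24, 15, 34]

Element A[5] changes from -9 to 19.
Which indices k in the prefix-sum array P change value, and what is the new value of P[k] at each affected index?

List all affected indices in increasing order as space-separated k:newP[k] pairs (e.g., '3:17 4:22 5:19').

Answer: 5:43 6:62

Derivation:
P[k] = A[0] + ... + A[k]
P[k] includes A[5] iff k >= 5
Affected indices: 5, 6, ..., 6; delta = 28
  P[5]: 15 + 28 = 43
  P[6]: 34 + 28 = 62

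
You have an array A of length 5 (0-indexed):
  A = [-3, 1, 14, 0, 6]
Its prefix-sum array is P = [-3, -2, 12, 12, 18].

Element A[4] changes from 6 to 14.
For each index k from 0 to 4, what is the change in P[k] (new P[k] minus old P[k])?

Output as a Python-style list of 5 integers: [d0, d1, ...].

Answer: [0, 0, 0, 0, 8]

Derivation:
Element change: A[4] 6 -> 14, delta = 8
For k < 4: P[k] unchanged, delta_P[k] = 0
For k >= 4: P[k] shifts by exactly 8
Delta array: [0, 0, 0, 0, 8]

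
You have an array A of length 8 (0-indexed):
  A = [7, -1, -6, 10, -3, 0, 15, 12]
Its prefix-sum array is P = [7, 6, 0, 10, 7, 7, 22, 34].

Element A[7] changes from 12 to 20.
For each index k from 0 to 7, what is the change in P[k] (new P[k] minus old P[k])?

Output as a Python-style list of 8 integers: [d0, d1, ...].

Answer: [0, 0, 0, 0, 0, 0, 0, 8]

Derivation:
Element change: A[7] 12 -> 20, delta = 8
For k < 7: P[k] unchanged, delta_P[k] = 0
For k >= 7: P[k] shifts by exactly 8
Delta array: [0, 0, 0, 0, 0, 0, 0, 8]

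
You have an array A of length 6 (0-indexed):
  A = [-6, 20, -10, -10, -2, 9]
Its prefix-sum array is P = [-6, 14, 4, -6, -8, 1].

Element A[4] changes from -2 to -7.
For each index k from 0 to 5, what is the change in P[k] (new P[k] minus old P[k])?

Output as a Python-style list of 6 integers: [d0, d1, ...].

Element change: A[4] -2 -> -7, delta = -5
For k < 4: P[k] unchanged, delta_P[k] = 0
For k >= 4: P[k] shifts by exactly -5
Delta array: [0, 0, 0, 0, -5, -5]

Answer: [0, 0, 0, 0, -5, -5]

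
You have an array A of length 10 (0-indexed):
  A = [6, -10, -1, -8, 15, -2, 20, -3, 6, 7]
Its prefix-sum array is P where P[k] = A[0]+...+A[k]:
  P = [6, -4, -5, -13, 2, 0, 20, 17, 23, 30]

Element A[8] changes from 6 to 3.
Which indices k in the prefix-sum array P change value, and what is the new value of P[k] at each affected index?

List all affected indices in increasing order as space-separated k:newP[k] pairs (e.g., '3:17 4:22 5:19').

P[k] = A[0] + ... + A[k]
P[k] includes A[8] iff k >= 8
Affected indices: 8, 9, ..., 9; delta = -3
  P[8]: 23 + -3 = 20
  P[9]: 30 + -3 = 27

Answer: 8:20 9:27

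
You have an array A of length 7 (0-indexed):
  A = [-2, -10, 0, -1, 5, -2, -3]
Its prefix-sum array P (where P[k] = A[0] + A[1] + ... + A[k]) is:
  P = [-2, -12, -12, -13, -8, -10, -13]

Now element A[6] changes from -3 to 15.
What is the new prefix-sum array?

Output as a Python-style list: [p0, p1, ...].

Change: A[6] -3 -> 15, delta = 18
P[k] for k < 6: unchanged (A[6] not included)
P[k] for k >= 6: shift by delta = 18
  P[0] = -2 + 0 = -2
  P[1] = -12 + 0 = -12
  P[2] = -12 + 0 = -12
  P[3] = -13 + 0 = -13
  P[4] = -8 + 0 = -8
  P[5] = -10 + 0 = -10
  P[6] = -13 + 18 = 5

Answer: [-2, -12, -12, -13, -8, -10, 5]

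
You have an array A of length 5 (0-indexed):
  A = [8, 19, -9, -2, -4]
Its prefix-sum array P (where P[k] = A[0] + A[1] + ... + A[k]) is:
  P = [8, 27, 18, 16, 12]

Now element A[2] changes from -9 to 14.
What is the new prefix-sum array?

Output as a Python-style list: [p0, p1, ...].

Answer: [8, 27, 41, 39, 35]

Derivation:
Change: A[2] -9 -> 14, delta = 23
P[k] for k < 2: unchanged (A[2] not included)
P[k] for k >= 2: shift by delta = 23
  P[0] = 8 + 0 = 8
  P[1] = 27 + 0 = 27
  P[2] = 18 + 23 = 41
  P[3] = 16 + 23 = 39
  P[4] = 12 + 23 = 35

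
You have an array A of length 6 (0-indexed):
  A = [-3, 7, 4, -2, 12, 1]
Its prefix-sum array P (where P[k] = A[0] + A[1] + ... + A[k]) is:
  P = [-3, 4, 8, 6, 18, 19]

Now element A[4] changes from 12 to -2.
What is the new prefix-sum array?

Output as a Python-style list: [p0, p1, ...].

Change: A[4] 12 -> -2, delta = -14
P[k] for k < 4: unchanged (A[4] not included)
P[k] for k >= 4: shift by delta = -14
  P[0] = -3 + 0 = -3
  P[1] = 4 + 0 = 4
  P[2] = 8 + 0 = 8
  P[3] = 6 + 0 = 6
  P[4] = 18 + -14 = 4
  P[5] = 19 + -14 = 5

Answer: [-3, 4, 8, 6, 4, 5]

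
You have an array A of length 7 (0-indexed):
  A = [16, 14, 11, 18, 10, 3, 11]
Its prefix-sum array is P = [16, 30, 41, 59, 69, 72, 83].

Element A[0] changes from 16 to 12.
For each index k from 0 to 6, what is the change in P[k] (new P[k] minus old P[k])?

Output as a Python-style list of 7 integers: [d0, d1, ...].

Answer: [-4, -4, -4, -4, -4, -4, -4]

Derivation:
Element change: A[0] 16 -> 12, delta = -4
For k < 0: P[k] unchanged, delta_P[k] = 0
For k >= 0: P[k] shifts by exactly -4
Delta array: [-4, -4, -4, -4, -4, -4, -4]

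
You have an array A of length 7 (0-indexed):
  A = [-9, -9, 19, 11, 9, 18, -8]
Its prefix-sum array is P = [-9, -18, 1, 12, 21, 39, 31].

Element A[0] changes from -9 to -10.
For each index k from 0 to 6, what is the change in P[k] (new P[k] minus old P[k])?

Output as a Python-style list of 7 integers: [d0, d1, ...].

Answer: [-1, -1, -1, -1, -1, -1, -1]

Derivation:
Element change: A[0] -9 -> -10, delta = -1
For k < 0: P[k] unchanged, delta_P[k] = 0
For k >= 0: P[k] shifts by exactly -1
Delta array: [-1, -1, -1, -1, -1, -1, -1]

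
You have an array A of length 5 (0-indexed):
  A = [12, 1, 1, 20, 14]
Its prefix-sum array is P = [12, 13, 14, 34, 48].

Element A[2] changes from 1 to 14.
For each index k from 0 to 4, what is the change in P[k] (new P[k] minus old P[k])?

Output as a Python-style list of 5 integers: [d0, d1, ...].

Element change: A[2] 1 -> 14, delta = 13
For k < 2: P[k] unchanged, delta_P[k] = 0
For k >= 2: P[k] shifts by exactly 13
Delta array: [0, 0, 13, 13, 13]

Answer: [0, 0, 13, 13, 13]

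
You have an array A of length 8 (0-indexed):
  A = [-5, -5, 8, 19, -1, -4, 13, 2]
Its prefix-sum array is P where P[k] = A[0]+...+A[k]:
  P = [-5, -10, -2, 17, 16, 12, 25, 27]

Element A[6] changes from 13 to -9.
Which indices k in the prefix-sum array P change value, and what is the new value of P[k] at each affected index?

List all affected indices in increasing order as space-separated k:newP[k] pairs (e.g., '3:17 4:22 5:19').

P[k] = A[0] + ... + A[k]
P[k] includes A[6] iff k >= 6
Affected indices: 6, 7, ..., 7; delta = -22
  P[6]: 25 + -22 = 3
  P[7]: 27 + -22 = 5

Answer: 6:3 7:5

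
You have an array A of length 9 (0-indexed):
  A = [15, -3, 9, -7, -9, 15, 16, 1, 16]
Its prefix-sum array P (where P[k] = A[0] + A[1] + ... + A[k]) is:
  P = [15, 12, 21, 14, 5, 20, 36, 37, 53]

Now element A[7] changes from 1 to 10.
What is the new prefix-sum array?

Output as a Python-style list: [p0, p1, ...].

Change: A[7] 1 -> 10, delta = 9
P[k] for k < 7: unchanged (A[7] not included)
P[k] for k >= 7: shift by delta = 9
  P[0] = 15 + 0 = 15
  P[1] = 12 + 0 = 12
  P[2] = 21 + 0 = 21
  P[3] = 14 + 0 = 14
  P[4] = 5 + 0 = 5
  P[5] = 20 + 0 = 20
  P[6] = 36 + 0 = 36
  P[7] = 37 + 9 = 46
  P[8] = 53 + 9 = 62

Answer: [15, 12, 21, 14, 5, 20, 36, 46, 62]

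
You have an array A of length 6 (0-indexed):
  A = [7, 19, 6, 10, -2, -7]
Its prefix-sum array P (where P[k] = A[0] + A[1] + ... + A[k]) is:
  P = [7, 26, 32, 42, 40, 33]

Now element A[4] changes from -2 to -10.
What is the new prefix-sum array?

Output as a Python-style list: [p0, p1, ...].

Change: A[4] -2 -> -10, delta = -8
P[k] for k < 4: unchanged (A[4] not included)
P[k] for k >= 4: shift by delta = -8
  P[0] = 7 + 0 = 7
  P[1] = 26 + 0 = 26
  P[2] = 32 + 0 = 32
  P[3] = 42 + 0 = 42
  P[4] = 40 + -8 = 32
  P[5] = 33 + -8 = 25

Answer: [7, 26, 32, 42, 32, 25]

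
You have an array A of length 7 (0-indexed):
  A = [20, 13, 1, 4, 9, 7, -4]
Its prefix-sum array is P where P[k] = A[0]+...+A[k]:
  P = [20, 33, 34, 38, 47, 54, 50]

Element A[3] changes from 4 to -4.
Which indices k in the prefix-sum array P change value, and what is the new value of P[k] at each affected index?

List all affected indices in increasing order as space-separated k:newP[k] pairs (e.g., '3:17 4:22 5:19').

Answer: 3:30 4:39 5:46 6:42

Derivation:
P[k] = A[0] + ... + A[k]
P[k] includes A[3] iff k >= 3
Affected indices: 3, 4, ..., 6; delta = -8
  P[3]: 38 + -8 = 30
  P[4]: 47 + -8 = 39
  P[5]: 54 + -8 = 46
  P[6]: 50 + -8 = 42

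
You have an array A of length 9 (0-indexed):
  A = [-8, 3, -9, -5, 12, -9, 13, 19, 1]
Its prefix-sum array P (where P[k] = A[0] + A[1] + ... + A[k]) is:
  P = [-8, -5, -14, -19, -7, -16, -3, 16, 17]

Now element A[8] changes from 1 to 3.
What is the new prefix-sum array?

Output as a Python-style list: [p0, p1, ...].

Answer: [-8, -5, -14, -19, -7, -16, -3, 16, 19]

Derivation:
Change: A[8] 1 -> 3, delta = 2
P[k] for k < 8: unchanged (A[8] not included)
P[k] for k >= 8: shift by delta = 2
  P[0] = -8 + 0 = -8
  P[1] = -5 + 0 = -5
  P[2] = -14 + 0 = -14
  P[3] = -19 + 0 = -19
  P[4] = -7 + 0 = -7
  P[5] = -16 + 0 = -16
  P[6] = -3 + 0 = -3
  P[7] = 16 + 0 = 16
  P[8] = 17 + 2 = 19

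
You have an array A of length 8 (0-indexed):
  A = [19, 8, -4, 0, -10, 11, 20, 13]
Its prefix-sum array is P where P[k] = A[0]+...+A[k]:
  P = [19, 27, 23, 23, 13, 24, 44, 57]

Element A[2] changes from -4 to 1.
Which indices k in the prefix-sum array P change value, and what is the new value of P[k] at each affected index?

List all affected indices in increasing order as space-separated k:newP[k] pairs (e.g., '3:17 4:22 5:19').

Answer: 2:28 3:28 4:18 5:29 6:49 7:62

Derivation:
P[k] = A[0] + ... + A[k]
P[k] includes A[2] iff k >= 2
Affected indices: 2, 3, ..., 7; delta = 5
  P[2]: 23 + 5 = 28
  P[3]: 23 + 5 = 28
  P[4]: 13 + 5 = 18
  P[5]: 24 + 5 = 29
  P[6]: 44 + 5 = 49
  P[7]: 57 + 5 = 62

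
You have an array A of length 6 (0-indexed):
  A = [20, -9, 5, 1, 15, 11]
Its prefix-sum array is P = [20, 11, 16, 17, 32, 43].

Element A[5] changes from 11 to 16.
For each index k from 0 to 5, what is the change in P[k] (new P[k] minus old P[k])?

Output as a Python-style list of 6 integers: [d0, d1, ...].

Answer: [0, 0, 0, 0, 0, 5]

Derivation:
Element change: A[5] 11 -> 16, delta = 5
For k < 5: P[k] unchanged, delta_P[k] = 0
For k >= 5: P[k] shifts by exactly 5
Delta array: [0, 0, 0, 0, 0, 5]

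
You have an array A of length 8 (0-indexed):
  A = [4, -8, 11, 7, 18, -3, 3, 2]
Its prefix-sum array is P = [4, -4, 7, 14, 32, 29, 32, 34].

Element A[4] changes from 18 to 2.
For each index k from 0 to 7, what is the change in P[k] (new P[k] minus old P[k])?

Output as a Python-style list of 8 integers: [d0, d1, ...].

Answer: [0, 0, 0, 0, -16, -16, -16, -16]

Derivation:
Element change: A[4] 18 -> 2, delta = -16
For k < 4: P[k] unchanged, delta_P[k] = 0
For k >= 4: P[k] shifts by exactly -16
Delta array: [0, 0, 0, 0, -16, -16, -16, -16]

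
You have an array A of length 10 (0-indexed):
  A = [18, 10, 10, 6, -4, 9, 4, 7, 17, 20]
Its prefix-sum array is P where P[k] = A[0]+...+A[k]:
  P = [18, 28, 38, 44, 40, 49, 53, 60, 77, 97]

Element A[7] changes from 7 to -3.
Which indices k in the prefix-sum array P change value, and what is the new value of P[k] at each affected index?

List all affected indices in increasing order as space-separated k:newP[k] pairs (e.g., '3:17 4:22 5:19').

Answer: 7:50 8:67 9:87

Derivation:
P[k] = A[0] + ... + A[k]
P[k] includes A[7] iff k >= 7
Affected indices: 7, 8, ..., 9; delta = -10
  P[7]: 60 + -10 = 50
  P[8]: 77 + -10 = 67
  P[9]: 97 + -10 = 87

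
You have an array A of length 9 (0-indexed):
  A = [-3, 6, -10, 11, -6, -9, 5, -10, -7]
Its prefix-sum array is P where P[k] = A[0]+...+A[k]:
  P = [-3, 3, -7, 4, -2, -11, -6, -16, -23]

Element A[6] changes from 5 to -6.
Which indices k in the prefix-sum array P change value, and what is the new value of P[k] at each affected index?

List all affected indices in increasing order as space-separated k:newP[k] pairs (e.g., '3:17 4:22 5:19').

P[k] = A[0] + ... + A[k]
P[k] includes A[6] iff k >= 6
Affected indices: 6, 7, ..., 8; delta = -11
  P[6]: -6 + -11 = -17
  P[7]: -16 + -11 = -27
  P[8]: -23 + -11 = -34

Answer: 6:-17 7:-27 8:-34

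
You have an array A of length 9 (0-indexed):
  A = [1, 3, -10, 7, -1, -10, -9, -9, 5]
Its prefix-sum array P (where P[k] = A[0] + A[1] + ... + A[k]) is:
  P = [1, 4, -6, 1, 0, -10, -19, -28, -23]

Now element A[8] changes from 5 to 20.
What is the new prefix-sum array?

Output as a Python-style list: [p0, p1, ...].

Answer: [1, 4, -6, 1, 0, -10, -19, -28, -8]

Derivation:
Change: A[8] 5 -> 20, delta = 15
P[k] for k < 8: unchanged (A[8] not included)
P[k] for k >= 8: shift by delta = 15
  P[0] = 1 + 0 = 1
  P[1] = 4 + 0 = 4
  P[2] = -6 + 0 = -6
  P[3] = 1 + 0 = 1
  P[4] = 0 + 0 = 0
  P[5] = -10 + 0 = -10
  P[6] = -19 + 0 = -19
  P[7] = -28 + 0 = -28
  P[8] = -23 + 15 = -8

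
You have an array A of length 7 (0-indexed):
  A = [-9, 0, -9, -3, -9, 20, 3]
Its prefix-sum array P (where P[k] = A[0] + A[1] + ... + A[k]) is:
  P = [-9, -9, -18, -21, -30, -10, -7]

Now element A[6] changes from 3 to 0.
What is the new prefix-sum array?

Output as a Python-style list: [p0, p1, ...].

Change: A[6] 3 -> 0, delta = -3
P[k] for k < 6: unchanged (A[6] not included)
P[k] for k >= 6: shift by delta = -3
  P[0] = -9 + 0 = -9
  P[1] = -9 + 0 = -9
  P[2] = -18 + 0 = -18
  P[3] = -21 + 0 = -21
  P[4] = -30 + 0 = -30
  P[5] = -10 + 0 = -10
  P[6] = -7 + -3 = -10

Answer: [-9, -9, -18, -21, -30, -10, -10]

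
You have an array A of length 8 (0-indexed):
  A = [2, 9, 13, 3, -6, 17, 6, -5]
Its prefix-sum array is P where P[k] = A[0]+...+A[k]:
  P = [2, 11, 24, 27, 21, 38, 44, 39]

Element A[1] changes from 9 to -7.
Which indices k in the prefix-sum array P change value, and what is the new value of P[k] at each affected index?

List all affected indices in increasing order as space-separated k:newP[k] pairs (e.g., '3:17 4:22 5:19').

P[k] = A[0] + ... + A[k]
P[k] includes A[1] iff k >= 1
Affected indices: 1, 2, ..., 7; delta = -16
  P[1]: 11 + -16 = -5
  P[2]: 24 + -16 = 8
  P[3]: 27 + -16 = 11
  P[4]: 21 + -16 = 5
  P[5]: 38 + -16 = 22
  P[6]: 44 + -16 = 28
  P[7]: 39 + -16 = 23

Answer: 1:-5 2:8 3:11 4:5 5:22 6:28 7:23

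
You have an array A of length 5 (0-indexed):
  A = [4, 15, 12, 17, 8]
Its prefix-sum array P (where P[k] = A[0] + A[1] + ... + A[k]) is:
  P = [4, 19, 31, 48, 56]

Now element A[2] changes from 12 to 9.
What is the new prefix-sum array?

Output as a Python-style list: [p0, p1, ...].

Change: A[2] 12 -> 9, delta = -3
P[k] for k < 2: unchanged (A[2] not included)
P[k] for k >= 2: shift by delta = -3
  P[0] = 4 + 0 = 4
  P[1] = 19 + 0 = 19
  P[2] = 31 + -3 = 28
  P[3] = 48 + -3 = 45
  P[4] = 56 + -3 = 53

Answer: [4, 19, 28, 45, 53]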